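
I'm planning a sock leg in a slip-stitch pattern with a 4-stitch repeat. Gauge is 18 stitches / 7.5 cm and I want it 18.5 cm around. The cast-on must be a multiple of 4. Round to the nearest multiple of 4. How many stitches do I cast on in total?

18 / 7.5 = 2.4 sts per cm.
18.5 × 2.4 = 44.40 sts.
Nearest multiple of 4: 44.

Cast on 44 stitches.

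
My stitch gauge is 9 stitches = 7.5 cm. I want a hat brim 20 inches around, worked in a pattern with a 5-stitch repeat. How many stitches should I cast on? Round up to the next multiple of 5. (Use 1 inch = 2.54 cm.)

20 in = 20 × 2.54 = 50.80 cm.
9 / 7.5 = 1.2 sts/cm.
50.80 × 1.2 = 60.96 sts.
→ 65.

CO 65 sts.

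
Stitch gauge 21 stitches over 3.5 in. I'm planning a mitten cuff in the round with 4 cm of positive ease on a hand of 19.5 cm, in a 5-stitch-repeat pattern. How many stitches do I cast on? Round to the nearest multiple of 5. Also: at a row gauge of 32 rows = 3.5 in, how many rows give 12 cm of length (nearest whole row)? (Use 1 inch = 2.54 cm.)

Finished = 19.5 + 4 = 23.5 cm.
23.5 cm × 1/2.54 = 9.25 inches.
21/3.5 = 6 sts per in; 9.25 × 6 = 55.51 sts.
Nearest multiple of 5 → 55.
12 cm = 4.72 inches; × 9.143 = 43.19 → 43 rows.

Cast on 55 stitches; work 43 rows.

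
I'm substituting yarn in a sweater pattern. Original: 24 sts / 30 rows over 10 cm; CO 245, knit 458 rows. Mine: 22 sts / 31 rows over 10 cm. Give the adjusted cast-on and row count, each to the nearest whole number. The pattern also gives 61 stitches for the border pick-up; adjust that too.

Cast on 225 stitches; work 473 rows; border pick-up 56 stitches.

Stitches: 245 × 22/24 = 224.58 → 225.
Rows: 458 × 31/30 = 473.27 → 473.
border pick-up: 61 × 22/24 = 55.92 → 56.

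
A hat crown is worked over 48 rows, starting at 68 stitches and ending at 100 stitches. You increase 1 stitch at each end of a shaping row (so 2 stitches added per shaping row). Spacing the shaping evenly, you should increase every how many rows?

Stitches to add: |100 − 68| = 32.
Shaping rows needed: 32 / 2 = 16.
48 rows / 16 = every 3 rows.

Increase every 3rd row.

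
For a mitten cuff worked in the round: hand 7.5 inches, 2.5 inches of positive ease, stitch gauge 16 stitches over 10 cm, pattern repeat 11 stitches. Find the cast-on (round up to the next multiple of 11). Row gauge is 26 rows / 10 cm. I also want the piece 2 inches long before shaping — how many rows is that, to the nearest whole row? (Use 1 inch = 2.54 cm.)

Finished = 7.5 + 2.5 = 10 inches.
10 inches × 2.54 = 25.40 cm.
16/10 = 1.6 sts per cm; 25.40 × 1.6 = 40.64 sts.
Next multiple of 11 → 44.
2 inches = 5.08 cm; × 2.6 = 13.21 → 13 rows.

Cast on 44 stitches; work 13 rows.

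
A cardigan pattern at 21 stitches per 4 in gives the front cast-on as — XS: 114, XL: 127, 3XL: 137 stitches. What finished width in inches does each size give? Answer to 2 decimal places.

21/4 = 5.25 sts per in.
XS: 114 / 5.25 = 21.714 → 21.71 in.
XL: 127 / 5.25 = 24.190 → 24.19 in.
3XL: 137 / 5.25 = 26.095 → 26.10 in.

XS 21.71 inches; XL 24.19 inches; 3XL 26.10 inches.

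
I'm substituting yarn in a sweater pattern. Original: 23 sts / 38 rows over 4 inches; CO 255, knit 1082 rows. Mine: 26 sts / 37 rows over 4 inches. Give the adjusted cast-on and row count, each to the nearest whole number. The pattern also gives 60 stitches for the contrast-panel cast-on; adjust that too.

Stitches: 255 × 26/23 = 288.26 → 288.
Rows: 1082 × 37/38 = 1053.53 → 1054.
contrast-panel cast-on: 60 × 26/23 = 67.83 → 68.

Cast on 288 stitches; work 1054 rows; contrast-panel cast-on 68 stitches.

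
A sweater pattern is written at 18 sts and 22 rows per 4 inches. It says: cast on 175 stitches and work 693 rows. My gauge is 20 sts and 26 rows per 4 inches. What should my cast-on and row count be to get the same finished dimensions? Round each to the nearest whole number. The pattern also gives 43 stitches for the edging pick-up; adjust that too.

Stitches: 175 × 20/18 = 194.44 → 194.
Rows: 693 × 26/22 = 819.00 → 819.
edging pick-up: 43 × 20/18 = 47.78 → 48.

Cast on 194 stitches; work 819 rows; edging pick-up 48 stitches.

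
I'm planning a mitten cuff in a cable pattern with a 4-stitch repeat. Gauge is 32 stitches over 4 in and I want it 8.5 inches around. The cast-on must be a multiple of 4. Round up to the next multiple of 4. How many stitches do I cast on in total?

CO 68 sts.

32 / 4 = 8 sts per inch.
8.5 × 8 = 68.00 sts.
Next multiple of 4: 68.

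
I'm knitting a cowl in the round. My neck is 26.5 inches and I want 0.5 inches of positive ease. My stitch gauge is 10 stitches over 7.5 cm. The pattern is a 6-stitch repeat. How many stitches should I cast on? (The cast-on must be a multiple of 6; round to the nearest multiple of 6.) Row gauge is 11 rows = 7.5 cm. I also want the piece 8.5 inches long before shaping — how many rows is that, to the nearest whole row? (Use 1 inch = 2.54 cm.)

Cast on 90 stitches; work 32 rows.

Finished = 26.5 + 0.5 = 27 inches.
27 inches × 2.54 = 68.58 cm.
10/7.5 = 1.333 sts per cm; 68.58 × 1.333 = 91.44 sts.
Nearest multiple of 6 → 90.
8.5 inches = 21.59 cm; × 1.467 = 31.67 → 32 rows.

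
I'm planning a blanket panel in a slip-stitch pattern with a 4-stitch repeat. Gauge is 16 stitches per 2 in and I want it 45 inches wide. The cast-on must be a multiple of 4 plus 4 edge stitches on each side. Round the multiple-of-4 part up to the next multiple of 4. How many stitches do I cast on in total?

16 / 2 = 8 sts per inch.
45 × 8 = 360.00 sts.
Less 8 edge sts → 352.00 for the repeat.
Next multiple of 4: 352.
Add back 8 edge sts → 360.

CO 360 sts.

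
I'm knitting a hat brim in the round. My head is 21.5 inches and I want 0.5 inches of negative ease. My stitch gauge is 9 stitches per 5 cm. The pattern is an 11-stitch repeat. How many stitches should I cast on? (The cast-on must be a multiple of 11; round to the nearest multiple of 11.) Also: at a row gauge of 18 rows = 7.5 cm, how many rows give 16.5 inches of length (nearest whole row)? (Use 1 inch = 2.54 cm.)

Finished = 21.5 − 0.5 = 21 inches.
21 inches × 2.54 = 53.34 cm.
9/5 = 1.8 sts per cm; 53.34 × 1.8 = 96.01 sts.
Nearest multiple of 11 → 99.
16.5 inches = 41.91 cm; × 2.4 = 100.58 → 101 rows.

Cast on 99 stitches; work 101 rows.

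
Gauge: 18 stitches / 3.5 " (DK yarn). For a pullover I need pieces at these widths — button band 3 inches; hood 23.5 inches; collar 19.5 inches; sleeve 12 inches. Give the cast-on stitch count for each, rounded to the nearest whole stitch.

Rate = 18/3.5 = 5.143 sts per in.
button band: 3 × 5.143 = 15.43 → 15.
hood: 23.5 × 5.143 = 120.86 → 121.
collar: 19.5 × 5.143 = 100.29 → 100.
sleeve: 12 × 5.143 = 61.71 → 62.

button band 15; hood 121; collar 100; sleeve 62.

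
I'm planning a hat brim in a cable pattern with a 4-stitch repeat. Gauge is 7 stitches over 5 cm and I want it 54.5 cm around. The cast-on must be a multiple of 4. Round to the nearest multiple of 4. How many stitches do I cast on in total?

7 / 5 = 1.4 sts per cm.
54.5 × 1.4 = 76.30 sts.
Nearest multiple of 4: 76.

CO 76 sts.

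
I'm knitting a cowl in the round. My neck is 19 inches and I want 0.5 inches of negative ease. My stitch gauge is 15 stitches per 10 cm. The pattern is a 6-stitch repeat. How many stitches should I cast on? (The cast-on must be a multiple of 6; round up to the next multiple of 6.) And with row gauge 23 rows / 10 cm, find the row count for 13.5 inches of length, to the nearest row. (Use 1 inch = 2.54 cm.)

Finished = 19 − 0.5 = 18.5 inches.
18.5 inches × 2.54 = 46.99 cm.
15/10 = 1.5 sts per cm; 46.99 × 1.5 = 70.48 sts.
Next multiple of 6 → 72.
13.5 inches = 34.29 cm; × 2.3 = 78.87 → 79 rows.

Cast on 72 stitches; work 79 rows.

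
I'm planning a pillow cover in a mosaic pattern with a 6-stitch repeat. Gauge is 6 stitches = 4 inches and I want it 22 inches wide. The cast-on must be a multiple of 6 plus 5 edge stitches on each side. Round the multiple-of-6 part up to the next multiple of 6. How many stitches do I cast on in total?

Cast on 34 stitches.

6 / 4 = 1.5 sts per inch.
22 × 1.5 = 33.00 sts.
Less 10 edge sts → 23.00 for the repeat.
Next multiple of 6: 24.
Add back 10 edge sts → 34.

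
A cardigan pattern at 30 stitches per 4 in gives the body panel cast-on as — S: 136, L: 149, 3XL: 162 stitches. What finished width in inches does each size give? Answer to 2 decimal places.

30/4 = 7.5 sts per in.
S: 136 / 7.5 = 18.133 → 18.13 in.
L: 149 / 7.5 = 19.867 → 19.87 in.
3XL: 162 / 7.5 = 21.600 → 21.60 in.

S 18.13 inches; L 19.87 inches; 3XL 21.60 inches.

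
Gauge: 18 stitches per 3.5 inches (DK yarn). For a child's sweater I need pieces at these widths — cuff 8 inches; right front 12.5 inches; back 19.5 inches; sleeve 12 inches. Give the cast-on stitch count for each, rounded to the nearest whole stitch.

Rate = 18/3.5 = 5.143 sts per in.
cuff: 8 × 5.143 = 41.14 → 41.
right front: 12.5 × 5.143 = 64.29 → 64.
back: 19.5 × 5.143 = 100.29 → 100.
sleeve: 12 × 5.143 = 61.71 → 62.

cuff 41; right front 64; back 100; sleeve 62.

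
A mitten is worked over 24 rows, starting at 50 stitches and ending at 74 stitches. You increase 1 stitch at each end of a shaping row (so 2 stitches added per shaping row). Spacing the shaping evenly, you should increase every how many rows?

Increase every 2nd row.

Stitches to add: |74 − 50| = 24.
Shaping rows needed: 24 / 2 = 12.
24 rows / 12 = every 2 rows.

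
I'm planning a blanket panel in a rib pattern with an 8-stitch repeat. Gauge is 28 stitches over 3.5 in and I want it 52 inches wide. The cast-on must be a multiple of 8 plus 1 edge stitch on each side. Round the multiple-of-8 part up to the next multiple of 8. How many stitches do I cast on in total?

28 / 3.5 = 8 sts per inch.
52 × 8 = 416.00 sts.
Less 2 edge sts → 414.00 for the repeat.
Next multiple of 8: 416.
Add back 2 edge sts → 418.

Cast on 418 stitches.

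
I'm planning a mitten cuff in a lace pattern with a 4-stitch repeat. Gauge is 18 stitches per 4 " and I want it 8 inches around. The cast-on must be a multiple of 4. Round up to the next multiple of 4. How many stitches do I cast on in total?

CO 36 sts.

18 / 4 = 4.5 sts per inch.
8 × 4.5 = 36.00 sts.
Next multiple of 4: 36.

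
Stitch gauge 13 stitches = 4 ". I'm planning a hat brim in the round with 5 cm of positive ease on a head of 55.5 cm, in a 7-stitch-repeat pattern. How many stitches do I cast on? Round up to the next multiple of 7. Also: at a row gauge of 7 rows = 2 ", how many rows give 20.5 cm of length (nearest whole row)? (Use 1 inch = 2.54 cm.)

Finished = 55.5 + 5 = 60.5 cm.
60.5 cm × 1/2.54 = 23.82 inches.
13/4 = 3.25 sts per in; 23.82 × 3.25 = 77.41 sts.
Next multiple of 7 → 84.
20.5 cm = 8.07 inches; × 3.5 = 28.25 → 28 rows.

Cast on 84 stitches; work 28 rows.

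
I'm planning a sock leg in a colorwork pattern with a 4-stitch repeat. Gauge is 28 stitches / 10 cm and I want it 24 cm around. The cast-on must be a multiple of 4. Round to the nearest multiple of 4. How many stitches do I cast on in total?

28 / 10 = 2.8 sts per cm.
24 × 2.8 = 67.20 sts.
Nearest multiple of 4: 68.

68 stitches.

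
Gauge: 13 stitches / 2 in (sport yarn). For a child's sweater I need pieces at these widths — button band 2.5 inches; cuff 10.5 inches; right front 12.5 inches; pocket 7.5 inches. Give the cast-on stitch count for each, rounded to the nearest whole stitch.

button band 16; cuff 68; right front 81; pocket 49.

Rate = 13/2 = 6.5 sts per in.
button band: 2.5 × 6.5 = 16.25 → 16.
cuff: 10.5 × 6.5 = 68.25 → 68.
right front: 12.5 × 6.5 = 81.25 → 81.
pocket: 7.5 × 6.5 = 48.75 → 49.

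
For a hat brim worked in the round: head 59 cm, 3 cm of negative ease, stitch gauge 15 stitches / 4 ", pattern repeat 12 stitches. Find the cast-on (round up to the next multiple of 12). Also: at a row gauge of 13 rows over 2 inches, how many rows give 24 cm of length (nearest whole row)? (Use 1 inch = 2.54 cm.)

Cast on 84 stitches; work 61 rows.

Finished = 59 − 3 = 56 cm.
56 cm × 1/2.54 = 22.05 inches.
15/4 = 3.75 sts per in; 22.05 × 3.75 = 82.68 sts.
Next multiple of 12 → 84.
24 cm = 9.45 inches; × 6.5 = 61.42 → 61 rows.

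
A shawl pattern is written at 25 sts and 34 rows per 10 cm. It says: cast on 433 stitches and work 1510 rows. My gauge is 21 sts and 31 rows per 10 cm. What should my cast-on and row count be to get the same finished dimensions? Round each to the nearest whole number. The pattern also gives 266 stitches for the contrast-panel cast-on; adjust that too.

Stitches: 433 × 21/25 = 363.72 → 364.
Rows: 1510 × 31/34 = 1376.76 → 1377.
contrast-panel cast-on: 266 × 21/25 = 223.44 → 223.

Cast on 364 stitches; work 1377 rows; contrast-panel cast-on 223 stitches.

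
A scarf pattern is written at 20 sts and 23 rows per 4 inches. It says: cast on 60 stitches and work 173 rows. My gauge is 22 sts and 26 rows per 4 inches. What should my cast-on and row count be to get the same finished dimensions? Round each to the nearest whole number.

Stitches: 60 × 22/20 = 66.00 → 66.
Rows: 173 × 26/23 = 195.57 → 196.

Cast on 66 stitches; work 196 rows.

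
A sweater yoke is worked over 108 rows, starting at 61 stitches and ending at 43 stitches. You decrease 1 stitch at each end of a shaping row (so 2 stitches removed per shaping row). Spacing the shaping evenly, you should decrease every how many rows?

Decrease every 12th row.

Stitches to remove: |43 − 61| = 18.
Shaping rows needed: 18 / 2 = 9.
108 rows / 9 = every 12 rows.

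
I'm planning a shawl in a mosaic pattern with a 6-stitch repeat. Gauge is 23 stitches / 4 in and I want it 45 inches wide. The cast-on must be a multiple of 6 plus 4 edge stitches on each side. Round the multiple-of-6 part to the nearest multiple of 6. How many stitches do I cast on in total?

Cast on 260 stitches.

23 / 4 = 5.75 sts per inch.
45 × 5.75 = 258.75 sts.
Less 8 edge sts → 250.75 for the repeat.
Nearest multiple of 6: 252.
Add back 8 edge sts → 260.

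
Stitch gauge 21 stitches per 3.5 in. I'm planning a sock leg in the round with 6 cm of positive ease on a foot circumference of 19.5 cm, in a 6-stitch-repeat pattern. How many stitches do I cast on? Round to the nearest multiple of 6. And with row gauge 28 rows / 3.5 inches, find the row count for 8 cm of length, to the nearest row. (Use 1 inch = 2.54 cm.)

Finished = 19.5 + 6 = 25.5 cm.
25.5 cm × 1/2.54 = 10.04 inches.
21/3.5 = 6 sts per in; 10.04 × 6 = 60.24 sts.
Nearest multiple of 6 → 60.
8 cm = 3.15 inches; × 8 = 25.20 → 25 rows.

Cast on 60 stitches; work 25 rows.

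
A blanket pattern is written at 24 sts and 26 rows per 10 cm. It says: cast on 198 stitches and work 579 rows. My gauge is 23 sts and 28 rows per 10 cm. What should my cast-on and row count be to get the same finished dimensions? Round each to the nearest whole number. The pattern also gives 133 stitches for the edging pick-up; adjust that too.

Cast on 190 stitches; work 624 rows; edging pick-up 127 stitches.

Stitches: 198 × 23/24 = 189.75 → 190.
Rows: 579 × 28/26 = 623.54 → 624.
edging pick-up: 133 × 23/24 = 127.46 → 127.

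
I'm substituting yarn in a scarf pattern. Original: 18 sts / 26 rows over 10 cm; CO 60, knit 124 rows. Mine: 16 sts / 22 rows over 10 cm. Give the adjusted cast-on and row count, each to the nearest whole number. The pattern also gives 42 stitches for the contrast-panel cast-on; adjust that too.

Stitches: 60 × 16/18 = 53.33 → 53.
Rows: 124 × 22/26 = 104.92 → 105.
contrast-panel cast-on: 42 × 16/18 = 37.33 → 37.

Cast on 53 stitches; work 105 rows; contrast-panel cast-on 37 stitches.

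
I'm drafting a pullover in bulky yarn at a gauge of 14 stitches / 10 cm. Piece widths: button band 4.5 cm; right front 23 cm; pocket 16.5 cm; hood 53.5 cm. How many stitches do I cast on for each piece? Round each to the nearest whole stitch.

button band 6; right front 32; pocket 23; hood 75.

Rate = 14/10 = 1.4 sts per cm.
button band: 4.5 × 1.4 = 6.30 → 6.
right front: 23 × 1.4 = 32.20 → 32.
pocket: 16.5 × 1.4 = 23.10 → 23.
hood: 53.5 × 1.4 = 74.90 → 75.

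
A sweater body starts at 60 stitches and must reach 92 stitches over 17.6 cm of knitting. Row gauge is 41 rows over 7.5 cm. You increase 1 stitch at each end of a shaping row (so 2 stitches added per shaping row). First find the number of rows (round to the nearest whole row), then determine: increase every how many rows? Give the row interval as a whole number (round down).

Increase every 6th row.

Rows = 17.6 × 5.467 = 96.2 → 96 rows.
Stitches to add: 32 → 16 shaping rows (at 2 st each).
96 / 16 = 6.00 → every 6 rows.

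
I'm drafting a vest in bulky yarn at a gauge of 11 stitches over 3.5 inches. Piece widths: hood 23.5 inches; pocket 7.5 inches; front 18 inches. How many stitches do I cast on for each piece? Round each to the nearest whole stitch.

hood 74; pocket 24; front 57.

Rate = 11/3.5 = 3.143 sts per in.
hood: 23.5 × 3.143 = 73.86 → 74.
pocket: 7.5 × 3.143 = 23.57 → 24.
front: 18 × 3.143 = 56.57 → 57.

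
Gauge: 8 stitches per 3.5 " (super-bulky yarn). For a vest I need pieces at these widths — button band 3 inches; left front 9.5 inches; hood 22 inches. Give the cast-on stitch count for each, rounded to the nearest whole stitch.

button band 7; left front 22; hood 50.

Rate = 8/3.5 = 2.286 sts per in.
button band: 3 × 2.286 = 6.86 → 7.
left front: 9.5 × 2.286 = 21.71 → 22.
hood: 22 × 2.286 = 50.29 → 50.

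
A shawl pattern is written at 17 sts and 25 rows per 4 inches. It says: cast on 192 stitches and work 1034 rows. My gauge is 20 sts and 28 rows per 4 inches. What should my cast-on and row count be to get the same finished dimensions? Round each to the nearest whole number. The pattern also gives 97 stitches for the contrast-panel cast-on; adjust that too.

Cast on 226 stitches; work 1158 rows; contrast-panel cast-on 114 stitches.

Stitches: 192 × 20/17 = 225.88 → 226.
Rows: 1034 × 28/25 = 1158.08 → 1158.
contrast-panel cast-on: 97 × 20/17 = 114.12 → 114.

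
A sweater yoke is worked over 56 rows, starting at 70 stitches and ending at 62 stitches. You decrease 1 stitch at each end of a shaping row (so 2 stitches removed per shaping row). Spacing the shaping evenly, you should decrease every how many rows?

Stitches to remove: |62 − 70| = 8.
Shaping rows needed: 8 / 2 = 4.
56 rows / 4 = every 14 rows.

Decrease every 14th row.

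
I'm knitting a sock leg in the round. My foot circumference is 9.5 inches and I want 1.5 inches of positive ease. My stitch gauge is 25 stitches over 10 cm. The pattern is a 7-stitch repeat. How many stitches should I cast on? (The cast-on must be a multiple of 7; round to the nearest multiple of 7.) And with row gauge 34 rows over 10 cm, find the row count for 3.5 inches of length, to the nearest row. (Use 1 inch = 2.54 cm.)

Finished = 9.5 + 1.5 = 11 inches.
11 inches × 2.54 = 27.94 cm.
25/10 = 2.5 sts per cm; 27.94 × 2.5 = 69.85 sts.
Nearest multiple of 7 → 70.
3.5 inches = 8.89 cm; × 3.4 = 30.23 → 30 rows.

Cast on 70 stitches; work 30 rows.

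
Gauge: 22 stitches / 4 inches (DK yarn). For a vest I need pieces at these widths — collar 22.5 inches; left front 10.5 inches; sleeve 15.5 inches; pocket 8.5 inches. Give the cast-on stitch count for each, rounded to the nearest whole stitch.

Rate = 22/4 = 5.5 sts per in.
collar: 22.5 × 5.5 = 123.75 → 124.
left front: 10.5 × 5.5 = 57.75 → 58.
sleeve: 15.5 × 5.5 = 85.25 → 85.
pocket: 8.5 × 5.5 = 46.75 → 47.

collar 124; left front 58; sleeve 85; pocket 47.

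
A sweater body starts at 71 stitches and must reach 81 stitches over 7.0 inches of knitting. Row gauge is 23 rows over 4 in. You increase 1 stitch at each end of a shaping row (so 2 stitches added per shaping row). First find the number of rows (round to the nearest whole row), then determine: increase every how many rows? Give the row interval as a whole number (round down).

Rows = 7.0 × 5.75 = 40.2 → 40 rows.
Stitches to add: 10 → 5 shaping rows (at 2 st each).
40 / 5 = 8.00 → every 8 rows.

Increase every 8th row.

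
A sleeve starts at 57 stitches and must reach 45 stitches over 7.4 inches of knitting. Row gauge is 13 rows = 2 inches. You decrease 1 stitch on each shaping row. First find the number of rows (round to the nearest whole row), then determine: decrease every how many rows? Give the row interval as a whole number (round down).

Rows = 7.4 × 6.5 = 48.1 → 48 rows.
Stitches to remove: 12 → 12 shaping rows (at 1 st each).
48 / 12 = 4.00 → every 4 rows.

Decrease every 4th row.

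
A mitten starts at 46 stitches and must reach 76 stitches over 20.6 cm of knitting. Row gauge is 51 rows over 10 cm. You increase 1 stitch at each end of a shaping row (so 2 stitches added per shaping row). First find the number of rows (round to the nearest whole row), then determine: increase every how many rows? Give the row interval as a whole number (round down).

Rows = 20.6 × 5.1 = 105.1 → 105 rows.
Stitches to add: 30 → 15 shaping rows (at 2 st each).
105 / 15 = 7.00 → every 7 rows.

Increase every 7th row.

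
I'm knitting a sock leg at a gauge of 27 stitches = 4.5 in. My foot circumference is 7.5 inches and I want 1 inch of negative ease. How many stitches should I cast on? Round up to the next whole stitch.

Cast on 39 stitches.

Finished = 7.5 − 1 = 6.5 in.
27 / 4.5 = 6 sts per inch.
6.50 × 6 = 39.00 sts.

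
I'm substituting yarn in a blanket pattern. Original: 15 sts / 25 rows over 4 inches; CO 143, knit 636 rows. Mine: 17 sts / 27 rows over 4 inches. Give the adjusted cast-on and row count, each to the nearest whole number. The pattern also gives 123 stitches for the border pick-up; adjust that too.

Cast on 162 stitches; work 687 rows; border pick-up 139 stitches.

Stitches: 143 × 17/15 = 162.07 → 162.
Rows: 636 × 27/25 = 686.88 → 687.
border pick-up: 123 × 17/15 = 139.40 → 139.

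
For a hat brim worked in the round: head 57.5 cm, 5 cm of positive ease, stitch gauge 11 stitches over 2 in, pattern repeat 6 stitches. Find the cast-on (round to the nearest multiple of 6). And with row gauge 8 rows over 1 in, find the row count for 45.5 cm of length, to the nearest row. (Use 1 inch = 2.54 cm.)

Cast on 138 stitches; work 143 rows.

Finished = 57.5 + 5 = 62.5 cm.
62.5 cm × 1/2.54 = 24.61 inches.
11/2 = 5.5 sts per in; 24.61 × 5.5 = 135.33 sts.
Nearest multiple of 6 → 138.
45.5 cm = 17.91 inches; × 8 = 143.31 → 143 rows.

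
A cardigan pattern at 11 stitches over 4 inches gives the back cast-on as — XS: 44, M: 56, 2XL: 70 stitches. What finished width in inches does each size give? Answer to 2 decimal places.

11/4 = 2.75 sts per in.
XS: 44 / 2.75 = 16.000 → 16.00 in.
M: 56 / 2.75 = 20.364 → 20.36 in.
2XL: 70 / 2.75 = 25.455 → 25.45 in.

XS 16.00 inches; M 20.36 inches; 2XL 25.45 inches.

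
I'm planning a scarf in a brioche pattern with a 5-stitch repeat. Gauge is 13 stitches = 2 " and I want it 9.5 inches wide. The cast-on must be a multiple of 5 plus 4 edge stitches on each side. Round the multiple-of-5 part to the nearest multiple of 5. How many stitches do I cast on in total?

13 / 2 = 6.5 sts per inch.
9.5 × 6.5 = 61.75 sts.
Less 8 edge sts → 53.75 for the repeat.
Nearest multiple of 5: 55.
Add back 8 edge sts → 63.

Cast on 63 stitches.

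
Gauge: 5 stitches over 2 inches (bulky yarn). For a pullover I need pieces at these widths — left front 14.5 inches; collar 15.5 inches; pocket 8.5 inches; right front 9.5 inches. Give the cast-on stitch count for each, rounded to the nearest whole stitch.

left front 36; collar 39; pocket 21; right front 24.

Rate = 5/2 = 2.5 sts per in.
left front: 14.5 × 2.5 = 36.25 → 36.
collar: 15.5 × 2.5 = 38.75 → 39.
pocket: 8.5 × 2.5 = 21.25 → 21.
right front: 9.5 × 2.5 = 23.75 → 24.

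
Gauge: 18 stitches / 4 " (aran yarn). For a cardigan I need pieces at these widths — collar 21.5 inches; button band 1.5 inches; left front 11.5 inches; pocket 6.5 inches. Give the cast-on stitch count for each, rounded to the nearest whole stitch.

collar 97; button band 7; left front 52; pocket 29.

Rate = 18/4 = 4.5 sts per in.
collar: 21.5 × 4.5 = 96.75 → 97.
button band: 1.5 × 4.5 = 6.75 → 7.
left front: 11.5 × 4.5 = 51.75 → 52.
pocket: 6.5 × 4.5 = 29.25 → 29.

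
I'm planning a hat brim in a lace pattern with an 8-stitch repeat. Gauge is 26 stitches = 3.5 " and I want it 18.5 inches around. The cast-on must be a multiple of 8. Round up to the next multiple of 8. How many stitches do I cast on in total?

Cast on 144 stitches.

26 / 3.5 = 7.429 sts per inch.
18.5 × 7.429 = 137.43 sts.
Next multiple of 8: 144.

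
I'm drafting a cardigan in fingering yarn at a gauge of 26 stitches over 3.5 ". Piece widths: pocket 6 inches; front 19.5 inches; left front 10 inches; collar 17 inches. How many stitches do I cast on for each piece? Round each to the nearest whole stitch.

Rate = 26/3.5 = 7.429 sts per in.
pocket: 6 × 7.429 = 44.57 → 45.
front: 19.5 × 7.429 = 144.86 → 145.
left front: 10 × 7.429 = 74.29 → 74.
collar: 17 × 7.429 = 126.29 → 126.

pocket 45; front 145; left front 74; collar 126.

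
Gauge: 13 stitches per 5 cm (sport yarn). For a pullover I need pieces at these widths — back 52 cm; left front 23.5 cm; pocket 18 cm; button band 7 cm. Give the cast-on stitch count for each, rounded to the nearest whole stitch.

Rate = 13/5 = 2.6 sts per cm.
back: 52 × 2.6 = 135.20 → 135.
left front: 23.5 × 2.6 = 61.10 → 61.
pocket: 18 × 2.6 = 46.80 → 47.
button band: 7 × 2.6 = 18.20 → 18.

back 135; left front 61; pocket 47; button band 18.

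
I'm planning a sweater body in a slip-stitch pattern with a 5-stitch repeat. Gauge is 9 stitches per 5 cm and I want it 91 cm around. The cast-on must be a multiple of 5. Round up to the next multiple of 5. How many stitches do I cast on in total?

9 / 5 = 1.8 sts per cm.
91 × 1.8 = 163.80 sts.
Next multiple of 5: 165.

CO 165 sts.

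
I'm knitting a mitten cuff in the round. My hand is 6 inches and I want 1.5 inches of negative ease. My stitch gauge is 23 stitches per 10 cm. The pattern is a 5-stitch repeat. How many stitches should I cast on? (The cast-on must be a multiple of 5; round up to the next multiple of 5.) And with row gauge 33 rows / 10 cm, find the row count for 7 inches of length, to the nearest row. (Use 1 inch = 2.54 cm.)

Cast on 30 stitches; work 59 rows.

Finished = 6 − 1.5 = 4.5 inches.
4.5 inches × 2.54 = 11.43 cm.
23/10 = 2.3 sts per cm; 11.43 × 2.3 = 26.29 sts.
Next multiple of 5 → 30.
7 inches = 17.78 cm; × 3.3 = 58.67 → 59 rows.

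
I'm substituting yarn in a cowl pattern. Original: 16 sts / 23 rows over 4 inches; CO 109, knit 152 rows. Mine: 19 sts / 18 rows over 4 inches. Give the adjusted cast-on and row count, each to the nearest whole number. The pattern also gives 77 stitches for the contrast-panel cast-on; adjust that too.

Cast on 129 stitches; work 119 rows; contrast-panel cast-on 91 stitches.

Stitches: 109 × 19/16 = 129.44 → 129.
Rows: 152 × 18/23 = 118.96 → 119.
contrast-panel cast-on: 77 × 19/16 = 91.44 → 91.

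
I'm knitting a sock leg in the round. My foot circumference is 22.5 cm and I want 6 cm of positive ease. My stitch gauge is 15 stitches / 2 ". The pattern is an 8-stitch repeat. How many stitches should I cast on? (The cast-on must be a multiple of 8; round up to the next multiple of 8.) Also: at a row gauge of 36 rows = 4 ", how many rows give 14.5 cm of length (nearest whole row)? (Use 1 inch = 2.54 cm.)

Cast on 88 stitches; work 51 rows.

Finished = 22.5 + 6 = 28.5 cm.
28.5 cm × 1/2.54 = 11.22 inches.
15/2 = 7.5 sts per in; 11.22 × 7.5 = 84.15 sts.
Next multiple of 8 → 88.
14.5 cm = 5.71 inches; × 9 = 51.38 → 51 rows.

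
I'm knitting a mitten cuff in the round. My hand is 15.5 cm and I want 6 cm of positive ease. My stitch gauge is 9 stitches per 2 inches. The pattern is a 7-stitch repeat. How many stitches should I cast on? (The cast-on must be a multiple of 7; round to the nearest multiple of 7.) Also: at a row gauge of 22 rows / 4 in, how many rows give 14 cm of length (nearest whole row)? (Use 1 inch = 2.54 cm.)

Cast on 35 stitches; work 30 rows.

Finished = 15.5 + 6 = 21.5 cm.
21.5 cm × 1/2.54 = 8.46 inches.
9/2 = 4.5 sts per in; 8.46 × 4.5 = 38.09 sts.
Nearest multiple of 7 → 35.
14 cm = 5.51 inches; × 5.5 = 30.31 → 30 rows.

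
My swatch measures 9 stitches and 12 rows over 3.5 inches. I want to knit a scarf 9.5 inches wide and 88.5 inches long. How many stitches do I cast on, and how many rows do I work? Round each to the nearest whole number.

Stitch gauge = 9/3.5 = 2.571 sts/in; 9.5 × 2.571 = 24.43 → 24 sts.
Row gauge = 12/3.5 = 3.429 rows/in; 88.5 × 3.429 = 303.43 → 303 rows.

Cast on 24 stitches and work 303 rows.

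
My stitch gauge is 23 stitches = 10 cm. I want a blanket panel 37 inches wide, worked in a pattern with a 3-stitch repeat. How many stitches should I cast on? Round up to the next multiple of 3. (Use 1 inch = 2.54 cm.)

Cast on 219 stitches.

37 in = 37 × 2.54 = 93.98 cm.
23 / 10 = 2.3 sts/cm.
93.98 × 2.3 = 216.15 sts.
→ 219.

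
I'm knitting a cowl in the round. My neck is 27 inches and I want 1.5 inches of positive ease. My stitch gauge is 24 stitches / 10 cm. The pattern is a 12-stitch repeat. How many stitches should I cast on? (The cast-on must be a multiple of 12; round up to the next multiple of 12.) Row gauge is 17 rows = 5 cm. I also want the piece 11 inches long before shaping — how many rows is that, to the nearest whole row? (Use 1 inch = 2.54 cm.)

Finished = 27 + 1.5 = 28.5 inches.
28.5 inches × 2.54 = 72.39 cm.
24/10 = 2.4 sts per cm; 72.39 × 2.4 = 173.74 sts.
Next multiple of 12 → 180.
11 inches = 27.94 cm; × 3.4 = 95.00 → 95 rows.

Cast on 180 stitches; work 95 rows.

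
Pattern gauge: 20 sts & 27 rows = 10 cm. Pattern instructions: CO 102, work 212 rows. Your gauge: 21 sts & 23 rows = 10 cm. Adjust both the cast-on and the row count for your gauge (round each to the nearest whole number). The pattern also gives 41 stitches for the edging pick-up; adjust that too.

Cast on 107 stitches; work 181 rows; edging pick-up 43 stitches.

Stitches: 102 × 21/20 = 107.10 → 107.
Rows: 212 × 23/27 = 180.59 → 181.
edging pick-up: 41 × 21/20 = 43.05 → 43.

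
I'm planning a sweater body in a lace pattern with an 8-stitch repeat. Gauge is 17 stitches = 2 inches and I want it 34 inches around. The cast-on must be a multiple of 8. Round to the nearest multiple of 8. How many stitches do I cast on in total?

Cast on 288 stitches.

17 / 2 = 8.5 sts per inch.
34 × 8.5 = 289.00 sts.
Nearest multiple of 8: 288.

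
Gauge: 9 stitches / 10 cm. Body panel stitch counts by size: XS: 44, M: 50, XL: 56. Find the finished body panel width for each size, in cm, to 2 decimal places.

XS 48.89 cm; M 55.56 cm; XL 62.22 cm.

9/10 = 0.9 sts per cm.
XS: 44 / 0.9 = 48.889 → 48.89 cm.
M: 50 / 0.9 = 55.556 → 55.56 cm.
XL: 56 / 0.9 = 62.222 → 62.22 cm.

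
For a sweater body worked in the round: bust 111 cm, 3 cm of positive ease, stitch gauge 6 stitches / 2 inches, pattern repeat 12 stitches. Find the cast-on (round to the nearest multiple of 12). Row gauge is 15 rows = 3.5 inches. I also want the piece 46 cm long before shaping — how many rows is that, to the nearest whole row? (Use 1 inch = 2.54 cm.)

Cast on 132 stitches; work 78 rows.

Finished = 111 + 3 = 114 cm.
114 cm × 1/2.54 = 44.88 inches.
6/2 = 3 sts per in; 44.88 × 3 = 134.65 sts.
Nearest multiple of 12 → 132.
46 cm = 18.11 inches; × 4.286 = 77.62 → 78 rows.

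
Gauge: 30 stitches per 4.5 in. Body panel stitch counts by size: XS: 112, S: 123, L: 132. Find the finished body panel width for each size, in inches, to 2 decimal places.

30/4.5 = 6.667 sts per in.
XS: 112 / 6.667 = 16.800 → 16.80 in.
S: 123 / 6.667 = 18.450 → 18.45 in.
L: 132 / 6.667 = 19.800 → 19.80 in.

XS 16.80 inches; S 18.45 inches; L 19.80 inches.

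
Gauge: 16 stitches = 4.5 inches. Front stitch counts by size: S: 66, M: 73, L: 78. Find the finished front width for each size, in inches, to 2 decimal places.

S 18.56 inches; M 20.53 inches; L 21.94 inches.

16/4.5 = 3.556 sts per in.
S: 66 / 3.556 = 18.562 → 18.56 in.
M: 73 / 3.556 = 20.531 → 20.53 in.
L: 78 / 3.556 = 21.938 → 21.94 in.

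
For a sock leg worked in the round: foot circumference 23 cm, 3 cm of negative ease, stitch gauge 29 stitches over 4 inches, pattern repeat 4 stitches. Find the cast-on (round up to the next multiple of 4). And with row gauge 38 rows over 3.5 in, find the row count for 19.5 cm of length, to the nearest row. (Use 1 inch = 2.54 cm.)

Cast on 60 stitches; work 83 rows.

Finished = 23 − 3 = 20 cm.
20 cm × 1/2.54 = 7.87 inches.
29/4 = 7.25 sts per in; 7.87 × 7.25 = 57.09 sts.
Next multiple of 4 → 60.
19.5 cm = 7.68 inches; × 10.857 = 83.35 → 83 rows.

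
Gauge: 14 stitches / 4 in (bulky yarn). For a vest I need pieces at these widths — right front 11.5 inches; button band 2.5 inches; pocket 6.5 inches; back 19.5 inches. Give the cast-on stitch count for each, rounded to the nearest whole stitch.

right front 40; button band 9; pocket 23; back 68.

Rate = 14/4 = 3.5 sts per in.
right front: 11.5 × 3.5 = 40.25 → 40.
button band: 2.5 × 3.5 = 8.75 → 9.
pocket: 6.5 × 3.5 = 22.75 → 23.
back: 19.5 × 3.5 = 68.25 → 68.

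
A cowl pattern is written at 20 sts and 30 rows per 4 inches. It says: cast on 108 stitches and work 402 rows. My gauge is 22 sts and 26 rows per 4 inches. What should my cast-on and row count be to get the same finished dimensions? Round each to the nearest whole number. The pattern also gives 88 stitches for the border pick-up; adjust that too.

Cast on 119 stitches; work 348 rows; border pick-up 97 stitches.

Stitches: 108 × 22/20 = 118.80 → 119.
Rows: 402 × 26/30 = 348.40 → 348.
border pick-up: 88 × 22/20 = 96.80 → 97.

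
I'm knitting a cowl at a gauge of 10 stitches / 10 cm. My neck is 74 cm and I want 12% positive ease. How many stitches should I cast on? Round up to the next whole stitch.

83 stitches.

Finished = 74 × 1.12 = 82.88 cm.
10 / 10 = 1 sts per cm.
82.88 × 1 = 82.88 sts.
→ 83 sts.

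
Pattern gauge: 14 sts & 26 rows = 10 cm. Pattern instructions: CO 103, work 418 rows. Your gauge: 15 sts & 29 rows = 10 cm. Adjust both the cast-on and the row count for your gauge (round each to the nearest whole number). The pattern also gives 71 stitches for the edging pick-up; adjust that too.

Cast on 110 stitches; work 466 rows; edging pick-up 76 stitches.

Stitches: 103 × 15/14 = 110.36 → 110.
Rows: 418 × 29/26 = 466.23 → 466.
edging pick-up: 71 × 15/14 = 76.07 → 76.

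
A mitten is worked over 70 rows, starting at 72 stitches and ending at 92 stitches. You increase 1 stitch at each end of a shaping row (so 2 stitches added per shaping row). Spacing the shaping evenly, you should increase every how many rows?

Increase every 7th row.

Stitches to add: |92 − 72| = 20.
Shaping rows needed: 20 / 2 = 10.
70 rows / 10 = every 7 rows.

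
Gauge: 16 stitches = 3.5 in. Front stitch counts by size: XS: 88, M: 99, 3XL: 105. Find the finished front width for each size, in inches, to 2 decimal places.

XS 19.25 inches; M 21.66 inches; 3XL 22.97 inches.

16/3.5 = 4.571 sts per in.
XS: 88 / 4.571 = 19.250 → 19.25 in.
M: 99 / 4.571 = 21.656 → 21.66 in.
3XL: 105 / 4.571 = 22.969 → 22.97 in.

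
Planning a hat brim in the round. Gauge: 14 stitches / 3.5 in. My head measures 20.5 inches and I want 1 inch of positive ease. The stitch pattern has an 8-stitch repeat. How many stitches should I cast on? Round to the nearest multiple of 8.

Finished = 20.5 + 1 = 21.5 inches.
14 / 3.5 = 4 sts/in.
21.5 × 4 = 86.00 sts.
Nearest multiple of 8: 88.

Cast on 88 stitches.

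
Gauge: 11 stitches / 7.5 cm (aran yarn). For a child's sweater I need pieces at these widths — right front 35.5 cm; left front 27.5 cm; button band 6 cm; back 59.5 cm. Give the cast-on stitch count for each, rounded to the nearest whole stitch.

Rate = 11/7.5 = 1.467 sts per cm.
right front: 35.5 × 1.467 = 52.07 → 52.
left front: 27.5 × 1.467 = 40.33 → 40.
button band: 6 × 1.467 = 8.80 → 9.
back: 59.5 × 1.467 = 87.27 → 87.

right front 52; left front 40; button band 9; back 87.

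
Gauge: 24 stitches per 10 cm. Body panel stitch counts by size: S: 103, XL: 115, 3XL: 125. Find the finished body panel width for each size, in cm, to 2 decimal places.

S 42.92 cm; XL 47.92 cm; 3XL 52.08 cm.

24/10 = 2.4 sts per cm.
S: 103 / 2.4 = 42.917 → 42.92 cm.
XL: 115 / 2.4 = 47.917 → 47.92 cm.
3XL: 125 / 2.4 = 52.083 → 52.08 cm.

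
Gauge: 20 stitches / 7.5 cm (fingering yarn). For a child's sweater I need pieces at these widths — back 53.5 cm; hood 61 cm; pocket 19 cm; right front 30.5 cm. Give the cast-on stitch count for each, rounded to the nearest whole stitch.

Rate = 20/7.5 = 2.667 sts per cm.
back: 53.5 × 2.667 = 142.67 → 143.
hood: 61 × 2.667 = 162.67 → 163.
pocket: 19 × 2.667 = 50.67 → 51.
right front: 30.5 × 2.667 = 81.33 → 81.

back 143; hood 163; pocket 51; right front 81.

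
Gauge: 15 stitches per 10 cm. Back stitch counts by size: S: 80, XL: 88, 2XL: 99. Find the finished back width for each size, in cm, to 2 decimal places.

15/10 = 1.5 sts per cm.
S: 80 / 1.5 = 53.333 → 53.33 cm.
XL: 88 / 1.5 = 58.667 → 58.67 cm.
2XL: 99 / 1.5 = 66.000 → 66.00 cm.

S 53.33 cm; XL 58.67 cm; 2XL 66.00 cm.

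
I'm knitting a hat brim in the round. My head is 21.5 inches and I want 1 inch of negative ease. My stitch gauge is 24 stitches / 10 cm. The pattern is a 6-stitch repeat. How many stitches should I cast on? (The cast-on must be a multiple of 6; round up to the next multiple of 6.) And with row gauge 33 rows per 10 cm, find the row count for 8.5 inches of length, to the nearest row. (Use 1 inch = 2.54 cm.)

Finished = 21.5 − 1 = 20.5 inches.
20.5 inches × 2.54 = 52.07 cm.
24/10 = 2.4 sts per cm; 52.07 × 2.4 = 124.97 sts.
Next multiple of 6 → 126.
8.5 inches = 21.59 cm; × 3.3 = 71.25 → 71 rows.

Cast on 126 stitches; work 71 rows.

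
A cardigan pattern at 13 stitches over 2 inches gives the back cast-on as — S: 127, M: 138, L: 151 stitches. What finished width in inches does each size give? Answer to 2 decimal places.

S 19.54 inches; M 21.23 inches; L 23.23 inches.

13/2 = 6.5 sts per in.
S: 127 / 6.5 = 19.538 → 19.54 in.
M: 138 / 6.5 = 21.231 → 21.23 in.
L: 151 / 6.5 = 23.231 → 23.23 in.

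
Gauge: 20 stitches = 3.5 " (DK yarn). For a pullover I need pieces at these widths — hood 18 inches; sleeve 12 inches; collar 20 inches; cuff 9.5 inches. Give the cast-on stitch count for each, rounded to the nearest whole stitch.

Rate = 20/3.5 = 5.714 sts per in.
hood: 18 × 5.714 = 102.86 → 103.
sleeve: 12 × 5.714 = 68.57 → 69.
collar: 20 × 5.714 = 114.29 → 114.
cuff: 9.5 × 5.714 = 54.29 → 54.

hood 103; sleeve 69; collar 114; cuff 54.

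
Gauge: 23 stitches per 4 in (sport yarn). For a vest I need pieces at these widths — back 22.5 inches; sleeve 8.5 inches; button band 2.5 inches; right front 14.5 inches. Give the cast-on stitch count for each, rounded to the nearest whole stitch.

back 129; sleeve 49; button band 14; right front 83.

Rate = 23/4 = 5.75 sts per in.
back: 22.5 × 5.75 = 129.38 → 129.
sleeve: 8.5 × 5.75 = 48.88 → 49.
button band: 2.5 × 5.75 = 14.38 → 14.
right front: 14.5 × 5.75 = 83.38 → 83.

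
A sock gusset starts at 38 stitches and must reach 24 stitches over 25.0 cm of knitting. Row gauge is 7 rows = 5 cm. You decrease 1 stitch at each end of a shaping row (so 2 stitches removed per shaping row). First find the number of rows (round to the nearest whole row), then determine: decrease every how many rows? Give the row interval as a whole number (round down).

Rows = 25.0 × 1.4 = 35.0 → 35 rows.
Stitches to remove: 14 → 7 shaping rows (at 2 st each).
35 / 7 = 5.00 → every 5 rows.

Decrease every 5th row.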